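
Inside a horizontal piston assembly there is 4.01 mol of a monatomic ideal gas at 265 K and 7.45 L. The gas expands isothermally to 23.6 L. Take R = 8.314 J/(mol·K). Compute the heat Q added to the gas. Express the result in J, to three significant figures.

Q ≈ 10200 J

Isothermal ⇒ ΔU = 0, so Q = W = nRT ln(V₂/V₁).
Q = (4.01)(8.314)(265) ln(23.6/7.45) = 8835 × 1.153 = 10187 J.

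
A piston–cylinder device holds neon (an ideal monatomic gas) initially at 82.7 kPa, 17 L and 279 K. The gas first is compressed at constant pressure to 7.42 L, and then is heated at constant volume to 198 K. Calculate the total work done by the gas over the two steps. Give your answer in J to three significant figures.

W_total ≈ -792 J

Step 1 (isobaric): W = PΔV = (82.7 kPa)(7.42 − 17 L) = -792.3 J.
Step 2 (isochoric): W = 0 (constant volume).
W_total = -792.3 + 0 = -792.3 J.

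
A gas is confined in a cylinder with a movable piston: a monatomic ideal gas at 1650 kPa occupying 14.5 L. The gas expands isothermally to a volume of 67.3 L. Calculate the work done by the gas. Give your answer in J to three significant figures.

Isothermal: W = nRT ln(V₂/V₁) = P₁V₁ ln(V₂/V₁).
P₁V₁ = (1650 kPa)(14.5 L) = 23925 J.
W = 23925 × ln(67.3/14.5) = 23925 × 1.535
W_by_gas = 36725 J.

W ≈ 36700 J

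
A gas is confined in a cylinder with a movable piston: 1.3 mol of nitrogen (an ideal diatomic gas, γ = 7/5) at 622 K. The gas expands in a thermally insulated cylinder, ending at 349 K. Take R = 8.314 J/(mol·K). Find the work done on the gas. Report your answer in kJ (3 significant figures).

Adiabatic ⇒ Q = 0, so W_by = −ΔU = nCᵥ(T₁ − T₂).
Cᵥ = 5R/2 = 20.79 J/(mol·K).
W = (1.3)(20.79)(622 − 349) = 7377 J.
Work on gas = −W_by = -7377 J.

W ≈ -7.38 kJ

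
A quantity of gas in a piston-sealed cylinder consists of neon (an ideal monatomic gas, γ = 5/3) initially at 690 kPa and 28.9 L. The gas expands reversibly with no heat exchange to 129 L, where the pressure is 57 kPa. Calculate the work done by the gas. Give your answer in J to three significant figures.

Adiabatic: W = (P₁V₁ − P₂V₂)/(γ − 1) with γ = 5/3.
P₁V₁ = 19941 J, P₂V₂ = 7353 J.
W = (19941 − 7353) / 0.6667 = 18882 J.

W ≈ 18900 J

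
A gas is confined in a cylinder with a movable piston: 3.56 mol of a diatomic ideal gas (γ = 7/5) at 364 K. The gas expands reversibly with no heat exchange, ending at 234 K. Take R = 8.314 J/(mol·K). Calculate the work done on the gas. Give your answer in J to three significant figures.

Adiabatic ⇒ Q = 0, so W_by = −ΔU = nCᵥ(T₁ − T₂).
Cᵥ = 5R/2 = 20.79 J/(mol·K).
W = (3.56)(20.79)(364 − 234) = 9619 J.
Work on gas = −W_by = -9619 J.

W ≈ -9620 J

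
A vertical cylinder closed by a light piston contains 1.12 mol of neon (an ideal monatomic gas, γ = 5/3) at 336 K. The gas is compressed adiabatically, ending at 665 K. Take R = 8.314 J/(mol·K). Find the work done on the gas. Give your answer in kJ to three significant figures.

W ≈ 4.60 kJ

Adiabatic ⇒ Q = 0, so W_by = −ΔU = nCᵥ(T₁ − T₂).
Cᵥ = 3R/2 = 12.47 J/(mol·K).
W = (1.12)(12.47)(336 − 665) = -4595 J.
Work on gas = −W_by = 4595 J.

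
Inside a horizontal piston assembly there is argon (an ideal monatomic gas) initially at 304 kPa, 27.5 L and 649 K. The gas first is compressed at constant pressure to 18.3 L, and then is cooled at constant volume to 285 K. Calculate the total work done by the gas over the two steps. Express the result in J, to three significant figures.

Step 1 (isobaric): W = PΔV = (304 kPa)(18.3 − 27.5 L) = -2797 J.
Step 2 (isochoric): W = 0 (constant volume).
W_total = -2797 + 0 = -2797 J.

W_total ≈ -2800 J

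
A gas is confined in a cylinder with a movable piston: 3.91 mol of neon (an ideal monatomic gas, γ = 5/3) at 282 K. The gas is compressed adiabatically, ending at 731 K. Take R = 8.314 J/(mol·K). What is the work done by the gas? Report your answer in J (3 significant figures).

W ≈ -21900 J

Adiabatic ⇒ Q = 0, so W_by = −ΔU = nCᵥ(T₁ − T₂).
Cᵥ = 3R/2 = 12.47 J/(mol·K).
W = (3.91)(12.47)(282 − 731) = -21894 J.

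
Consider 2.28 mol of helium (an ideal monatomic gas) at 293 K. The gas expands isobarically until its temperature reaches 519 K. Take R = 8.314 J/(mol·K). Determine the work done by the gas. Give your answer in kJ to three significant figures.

W ≈ 4.28 kJ

Isobaric: W = P ΔV = nR ΔT.
W = (2.28)(8.314)(519 − 293) = 4284 J.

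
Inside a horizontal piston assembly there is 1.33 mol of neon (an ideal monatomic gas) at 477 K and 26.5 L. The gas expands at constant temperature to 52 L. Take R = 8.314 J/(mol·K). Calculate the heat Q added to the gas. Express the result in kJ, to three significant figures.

Isothermal ⇒ ΔU = 0, so Q = W = nRT ln(V₂/V₁).
Q = (1.33)(8.314)(477) ln(52/26.5) = 5274 × 0.6741 = 3556 J.

Q ≈ 3.56 kJ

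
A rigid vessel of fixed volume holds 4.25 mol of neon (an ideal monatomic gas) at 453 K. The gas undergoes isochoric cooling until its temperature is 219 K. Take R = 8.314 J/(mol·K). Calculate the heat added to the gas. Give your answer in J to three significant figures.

Constant volume ⇒ W = 0, so Q = ΔU = nCᵥΔT with Cᵥ = 3R/2 = 12.47 J/(mol·K).
ΔU = (4.25)(12.47)(219 − 453) = -12402 J.

Q ≈ -12400 J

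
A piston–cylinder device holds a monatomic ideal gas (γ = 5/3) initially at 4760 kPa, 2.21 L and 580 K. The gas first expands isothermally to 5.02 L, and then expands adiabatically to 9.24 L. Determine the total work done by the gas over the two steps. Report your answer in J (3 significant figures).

W_total ≈ 13900 J

Step 1 (isothermal): W = P₁V₁ ln(V₂/V₁) = (10520) ln(5.02/2.21) = 8631 J.
After step 1: P = 2096 kPa, V = 5.02 L, T = 580 K.
Step 2 (adiabatic): W = (P₁V₁ − P₂V₂)/(γ−1) = (10520 − 7004)/0.667 = 5273 J.
W_total = 8631 + 5273 = 13904 J.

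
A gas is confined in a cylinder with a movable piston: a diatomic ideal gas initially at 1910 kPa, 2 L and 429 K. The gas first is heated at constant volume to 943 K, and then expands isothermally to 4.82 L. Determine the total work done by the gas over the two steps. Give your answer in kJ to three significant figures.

W_total ≈ 7.39 kJ

Step 1 (isochoric): W = 0 (constant volume).
After step 1: P = 4198 kPa (V unchanged).
Step 2 (isothermal): W = P₁V₁ ln(V₂/V₁) = (8397) ln(4.82/2) = 7386 J.
W_total = 0 + 7386 = 7386 J.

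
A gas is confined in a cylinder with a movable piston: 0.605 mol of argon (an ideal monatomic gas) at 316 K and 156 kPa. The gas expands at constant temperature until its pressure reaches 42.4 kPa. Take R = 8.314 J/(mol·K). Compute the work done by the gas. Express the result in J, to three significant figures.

W ≈ 2070 J

Isothermal process: W = nRT ln(V₂/V₁) = nRT ln(P₁/P₂).
W = (0.605)(8.314)(316) × ln(156/42.4)
  = 1589 × ln(3.679) = 1589 × 1.303
W_by_gas = 2071 J.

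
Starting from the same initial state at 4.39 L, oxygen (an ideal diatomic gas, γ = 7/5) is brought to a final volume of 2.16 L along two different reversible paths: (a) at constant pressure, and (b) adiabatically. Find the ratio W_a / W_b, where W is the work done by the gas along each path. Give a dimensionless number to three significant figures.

Path (a) isobaric: W = P₁(V₂ − V₁) → W_a/(P₁V₁) = -0.508.
Path (b) adiabatic: W = P₁V₁(1 − (V₁/V₂)^(γ−1))/(γ−1) → W_b/(P₁V₁) = -0.82.
W_a / W_b = -0.508 / -0.82 = 0.6194.

W_a / W_b ≈ 0.619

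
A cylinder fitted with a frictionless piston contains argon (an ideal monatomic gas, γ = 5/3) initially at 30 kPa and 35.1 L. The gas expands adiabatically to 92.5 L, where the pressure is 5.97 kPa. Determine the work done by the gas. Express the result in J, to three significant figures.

W ≈ 751 J

Adiabatic: W = (P₁V₁ − P₂V₂)/(γ − 1) with γ = 5/3.
P₁V₁ = 1053 J, P₂V₂ = 552.2 J.
W = (1053 − 552.2) / 0.6667 = 751.2 J.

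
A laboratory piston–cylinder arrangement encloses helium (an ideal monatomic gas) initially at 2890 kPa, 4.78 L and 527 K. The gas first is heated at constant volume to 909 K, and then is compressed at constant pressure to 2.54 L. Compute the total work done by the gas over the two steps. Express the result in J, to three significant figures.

W_total ≈ -11200 J

Step 1 (isochoric): W = 0 (constant volume).
After step 1: P = 4985 kPa (V unchanged).
Step 2 (isobaric): W = PΔV = (4985 kPa)(2.54 − 4.78 L) = -11166 J.
W_total = 0 − 11166 = -11166 J.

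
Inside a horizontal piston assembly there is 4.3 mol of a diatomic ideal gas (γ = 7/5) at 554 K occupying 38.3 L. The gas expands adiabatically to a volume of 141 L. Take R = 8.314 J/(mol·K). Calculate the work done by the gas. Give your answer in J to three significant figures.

Adiabatic: TV^(γ−1) = const with γ = 7/5.
T₂ = T₁ (V₁/V₂)^(γ−1) = 554 × (38.3/141)^0.4 = 554 × 0.5937 = 328.9 K.
W_by = nCᵥ(T₁ − T₂) = (4.3)(20.79)(554 − 328.9) = 20116 J.

W ≈ 20100 J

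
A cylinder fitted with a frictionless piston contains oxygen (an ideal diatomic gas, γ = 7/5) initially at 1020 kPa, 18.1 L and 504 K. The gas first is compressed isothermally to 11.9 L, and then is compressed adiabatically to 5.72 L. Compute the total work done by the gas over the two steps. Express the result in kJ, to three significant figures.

W_total ≈ -23.5 kJ

Step 1 (isothermal): W = P₁V₁ ln(V₂/V₁) = (18462) ln(11.9/18.1) = -7742 J.
After step 1: P = 1551 kPa, V = 11.9 L, T = 504 K.
Step 2 (adiabatic): W = (P₁V₁ − P₂V₂)/(γ−1) = (18462 − 24748)/0.4 = -15715 J.
W_total = -7742 − 15715 = -23457 J.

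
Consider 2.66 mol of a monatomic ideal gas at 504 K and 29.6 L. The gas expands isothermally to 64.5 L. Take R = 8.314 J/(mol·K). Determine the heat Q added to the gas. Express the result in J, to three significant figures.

Isothermal ⇒ ΔU = 0, so Q = W = nRT ln(V₂/V₁).
Q = (2.66)(8.314)(504) ln(64.5/29.6) = 11146 × 0.7789 = 8682 J.

Q ≈ 8680 J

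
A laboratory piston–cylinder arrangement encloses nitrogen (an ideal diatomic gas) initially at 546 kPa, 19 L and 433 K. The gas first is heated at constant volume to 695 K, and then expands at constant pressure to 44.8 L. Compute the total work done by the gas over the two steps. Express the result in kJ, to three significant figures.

W_total ≈ 22.6 kJ

Step 1 (isochoric): W = 0 (constant volume).
After step 1: P = 876.4 kPa (V unchanged).
Step 2 (isobaric): W = PΔV = (876.4 kPa)(44.8 − 19 L) = 22610 J.
W_total = 0 + 22610 = 22610 J.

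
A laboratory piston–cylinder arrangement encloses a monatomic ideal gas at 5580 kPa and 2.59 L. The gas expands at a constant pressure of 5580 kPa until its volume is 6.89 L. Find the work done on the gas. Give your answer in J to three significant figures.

W ≈ -24000 J

Isobaric: W = P ΔV.
W = (5580 kPa)(6.89 − 2.59 L) = (5580)(4.3) = 23994 J.
Work on gas = −W_by = -23994 J.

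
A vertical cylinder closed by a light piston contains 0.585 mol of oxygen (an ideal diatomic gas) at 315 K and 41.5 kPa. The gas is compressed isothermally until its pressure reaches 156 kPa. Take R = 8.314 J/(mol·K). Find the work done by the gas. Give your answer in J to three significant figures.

Isothermal process: W = nRT ln(V₂/V₁) = nRT ln(P₁/P₂).
W = (0.585)(8.314)(315) × ln(41.5/156)
  = 1532 × ln(0.266) = 1532 × -1.324
W_by_gas = -2029 J.

W ≈ -2030 J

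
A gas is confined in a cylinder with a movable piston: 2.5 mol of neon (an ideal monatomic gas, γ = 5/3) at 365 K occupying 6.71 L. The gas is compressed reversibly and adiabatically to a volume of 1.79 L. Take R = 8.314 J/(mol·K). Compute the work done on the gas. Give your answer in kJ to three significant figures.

Adiabatic: TV^(γ−1) = const with γ = 5/3.
T₂ = T₁ (V₁/V₂)^(γ−1) = 365 × (6.71/1.79)^0.667 = 365 × 2.413 = 880.8 K.
W_by = nCᵥ(T₁ − T₂) = (2.5)(12.47)(365 − 880.8) = -16081 J.
Work on gas = −W_by = 16081 J.

W ≈ 16.1 kJ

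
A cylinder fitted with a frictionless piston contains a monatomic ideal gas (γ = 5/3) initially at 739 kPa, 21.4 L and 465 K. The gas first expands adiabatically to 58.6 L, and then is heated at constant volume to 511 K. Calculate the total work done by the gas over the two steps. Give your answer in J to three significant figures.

W_total ≈ 11600 J

Step 1 (adiabatic): W = (P₁V₁ − P₂V₂)/(γ−1) = (15815 − 8080)/0.667 = 11602 J.
Step 2 (isochoric): W = 0 (constant volume).
W_total = 11602 + 0 = 11602 J.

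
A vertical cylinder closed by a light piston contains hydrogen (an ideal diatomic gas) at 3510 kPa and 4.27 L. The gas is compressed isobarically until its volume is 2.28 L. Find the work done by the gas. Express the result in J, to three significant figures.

W ≈ -6980 J

Isobaric: W = P ΔV.
W = (3510 kPa)(2.28 − 4.27 L) = (3510)(-1.99) = -6985 J.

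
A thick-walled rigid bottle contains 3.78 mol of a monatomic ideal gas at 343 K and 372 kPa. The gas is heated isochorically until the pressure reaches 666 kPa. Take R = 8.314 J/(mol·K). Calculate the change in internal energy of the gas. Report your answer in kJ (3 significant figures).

ΔU ≈ 12.8 kJ

Constant volume ⇒ W = 0, so Q = ΔU = nCᵥΔT with Cᵥ = 3R/2 = 12.47 J/(mol·K).
At constant V, T₂/T₁ = P₂/P₁ ⇒ ΔT = T₁(P₂/P₁ − 1) = 343·(666/372 − 1) = 271.1 K.
ΔU = (3.78)(12.47)(271.1) = 12779 J.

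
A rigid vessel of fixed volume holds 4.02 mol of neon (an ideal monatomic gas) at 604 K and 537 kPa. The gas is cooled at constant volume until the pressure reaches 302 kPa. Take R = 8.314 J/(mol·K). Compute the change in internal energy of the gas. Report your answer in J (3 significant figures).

ΔU ≈ -13300 J

Constant volume ⇒ W = 0, so Q = ΔU = nCᵥΔT with Cᵥ = 3R/2 = 12.47 J/(mol·K).
At constant V, T₂/T₁ = P₂/P₁ ⇒ ΔT = T₁(P₂/P₁ − 1) = 604·(302/537 − 1) = -264.3 K.
ΔU = (4.02)(12.47)(-264.3) = -13251 J.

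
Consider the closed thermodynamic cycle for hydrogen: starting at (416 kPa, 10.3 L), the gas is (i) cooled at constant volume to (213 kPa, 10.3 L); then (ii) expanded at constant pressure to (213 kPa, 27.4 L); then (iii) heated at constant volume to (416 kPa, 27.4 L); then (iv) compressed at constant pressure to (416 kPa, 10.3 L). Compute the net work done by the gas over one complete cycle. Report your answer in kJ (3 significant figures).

W_net ≈ -3.47 kJ

Constant-volume legs do no work.
W(ii) = (213)(27.4 − 10.3) = 3642 J; W(iv) = (416)(10.3 − 27.4) = -7114 J.
W_net = 3642 − 7114 = -3471 J (the counter-clockwise enclosed area).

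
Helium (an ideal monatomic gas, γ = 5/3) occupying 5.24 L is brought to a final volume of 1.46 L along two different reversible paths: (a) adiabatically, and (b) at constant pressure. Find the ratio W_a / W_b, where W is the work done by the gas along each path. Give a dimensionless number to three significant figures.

Path (a) adiabatic: W = P₁V₁(1 − (V₁/V₂)^(γ−1))/(γ−1) → W_a/(P₁V₁) = -2.016.
Path (b) isobaric: W = P₁(V₂ − V₁) → W_b/(P₁V₁) = -0.7214.
W_a / W_b = -2.016 / -0.7214 = 2.795.

W_a / W_b ≈ 2.79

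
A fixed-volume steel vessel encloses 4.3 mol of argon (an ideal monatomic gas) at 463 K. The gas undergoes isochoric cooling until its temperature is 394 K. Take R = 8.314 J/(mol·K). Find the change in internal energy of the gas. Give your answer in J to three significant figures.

Constant volume ⇒ W = 0, so Q = ΔU = nCᵥΔT with Cᵥ = 3R/2 = 12.47 J/(mol·K).
ΔU = (4.3)(12.47)(394 − 463) = -3700 J.

ΔU ≈ -3700 J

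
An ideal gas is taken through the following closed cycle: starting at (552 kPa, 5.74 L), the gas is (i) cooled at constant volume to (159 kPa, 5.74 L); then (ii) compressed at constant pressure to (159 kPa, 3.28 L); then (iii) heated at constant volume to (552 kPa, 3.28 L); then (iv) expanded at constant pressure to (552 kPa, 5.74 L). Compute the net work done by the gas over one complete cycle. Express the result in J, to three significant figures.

Constant-volume legs do no work.
W(ii) = (159)(3.28 − 5.74) = -391.1 J; W(iv) = (552)(5.74 − 3.28) = 1358 J.
W_net = -391.1 + 1358 = 966.8 J (the clockwise enclosed area).

W_net ≈ 967 J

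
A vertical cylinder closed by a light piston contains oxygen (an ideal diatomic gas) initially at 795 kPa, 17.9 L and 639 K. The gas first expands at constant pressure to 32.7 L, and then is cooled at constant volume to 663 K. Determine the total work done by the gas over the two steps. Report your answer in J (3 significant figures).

W_total ≈ 11800 J

Step 1 (isobaric): W = PΔV = (795 kPa)(32.7 − 17.9 L) = 11766 J.
Step 2 (isochoric): W = 0 (constant volume).
W_total = 11766 + 0 = 11766 J.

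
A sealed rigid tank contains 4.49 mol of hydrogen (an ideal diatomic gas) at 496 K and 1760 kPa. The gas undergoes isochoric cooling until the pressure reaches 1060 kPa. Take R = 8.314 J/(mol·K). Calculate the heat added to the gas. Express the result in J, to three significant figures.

Constant volume ⇒ W = 0, so Q = ΔU = nCᵥΔT with Cᵥ = 5R/2 = 20.79 J/(mol·K).
At constant V, T₂/T₁ = P₂/P₁ ⇒ ΔT = T₁(P₂/P₁ − 1) = 496·(1060/1760 − 1) = -197.3 K.
ΔU = (4.49)(20.79)(-197.3) = -18410 J.

Q ≈ -18400 J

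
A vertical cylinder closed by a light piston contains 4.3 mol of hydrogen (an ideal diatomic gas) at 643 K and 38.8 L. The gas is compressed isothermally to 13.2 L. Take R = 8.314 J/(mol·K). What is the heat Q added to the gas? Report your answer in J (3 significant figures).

Isothermal ⇒ ΔU = 0, so Q = W = nRT ln(V₂/V₁).
Q = (4.3)(8.314)(643) ln(13.2/38.8) = 22987 × -1.078 = -24785 J.

Q ≈ -24800 J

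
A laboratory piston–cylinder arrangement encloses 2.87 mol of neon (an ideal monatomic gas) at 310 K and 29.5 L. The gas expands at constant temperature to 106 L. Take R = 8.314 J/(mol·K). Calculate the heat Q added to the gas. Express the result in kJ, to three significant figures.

Q ≈ 9.46 kJ

Isothermal ⇒ ΔU = 0, so Q = W = nRT ln(V₂/V₁).
Q = (2.87)(8.314)(310) ln(106/29.5) = 7397 × 1.279 = 9461 J.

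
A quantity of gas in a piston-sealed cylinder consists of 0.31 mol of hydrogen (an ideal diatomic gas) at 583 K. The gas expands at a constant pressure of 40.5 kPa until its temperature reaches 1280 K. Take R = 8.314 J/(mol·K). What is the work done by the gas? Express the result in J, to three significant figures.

W ≈ 1800 J

Isobaric: W = P ΔV = nR ΔT.
W = (0.31)(8.314)(1280 − 583) = 1796 J.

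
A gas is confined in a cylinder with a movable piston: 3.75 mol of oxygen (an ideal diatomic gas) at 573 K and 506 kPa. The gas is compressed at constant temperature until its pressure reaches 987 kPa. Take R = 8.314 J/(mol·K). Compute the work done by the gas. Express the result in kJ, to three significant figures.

W ≈ -11.9 kJ

Isothermal process: W = nRT ln(V₂/V₁) = nRT ln(P₁/P₂).
W = (3.75)(8.314)(573) × ln(506/987)
  = 17865 × ln(0.5127) = 17865 × -0.6681
W_by_gas = -11936 J.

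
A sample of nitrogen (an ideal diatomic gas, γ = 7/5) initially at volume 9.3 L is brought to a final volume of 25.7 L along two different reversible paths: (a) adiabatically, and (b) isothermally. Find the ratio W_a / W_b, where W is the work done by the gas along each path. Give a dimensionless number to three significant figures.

Path (a) adiabatic: W = P₁V₁(1 − (V₁/V₂)^(γ−1))/(γ−1) → W_a/(P₁V₁) = 0.8352.
Path (b) isothermal: W = P₁V₁ ln(V₂/V₁) → W_b/(P₁V₁) = 1.016.
W_a / W_b = 0.8352 / 1.016 = 0.8217.

W_a / W_b ≈ 0.822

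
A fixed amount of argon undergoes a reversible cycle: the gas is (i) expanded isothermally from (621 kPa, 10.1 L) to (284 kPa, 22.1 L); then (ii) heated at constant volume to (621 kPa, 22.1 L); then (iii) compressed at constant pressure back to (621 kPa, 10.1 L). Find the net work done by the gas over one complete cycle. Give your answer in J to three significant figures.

W_net ≈ -2540 J

Leg (i): W = PᵢVᵢ ln(V_f/Vᵢ) = (6272) ln(22.1/10.1) = 4911 J.
Leg (ii): W = 0.
Leg (iii): W = PΔV = (621)(10.1 − 22.1) = -7452 J.
W_net = 4911 − 7452 = -2541 J.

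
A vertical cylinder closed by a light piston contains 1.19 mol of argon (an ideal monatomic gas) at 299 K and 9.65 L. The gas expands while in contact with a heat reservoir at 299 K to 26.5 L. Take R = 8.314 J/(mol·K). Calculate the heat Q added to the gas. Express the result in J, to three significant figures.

Isothermal ⇒ ΔU = 0, so Q = W = nRT ln(V₂/V₁).
Q = (1.19)(8.314)(299) ln(26.5/9.65) = 2958 × 1.01 = 2988 J.

Q ≈ 2990 J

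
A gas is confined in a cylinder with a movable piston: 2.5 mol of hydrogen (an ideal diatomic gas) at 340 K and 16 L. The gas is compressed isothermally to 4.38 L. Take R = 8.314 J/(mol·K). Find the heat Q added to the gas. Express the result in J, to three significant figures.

Q ≈ -9160 J

Isothermal ⇒ ΔU = 0, so Q = W = nRT ln(V₂/V₁).
Q = (2.5)(8.314)(340) ln(4.38/16) = 7067 × -1.296 = -9155 J.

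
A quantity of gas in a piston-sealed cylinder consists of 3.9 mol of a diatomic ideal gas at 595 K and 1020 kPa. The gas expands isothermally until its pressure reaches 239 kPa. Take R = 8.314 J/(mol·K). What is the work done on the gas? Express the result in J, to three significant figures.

Isothermal process: W = nRT ln(V₂/V₁) = nRT ln(P₁/P₂).
W = (3.9)(8.314)(595) × ln(1020/239)
  = 19293 × ln(4.268) = 19293 × 1.451
W_by_gas = 27995 J; work on gas = −W_by = -27995 J.

W ≈ -28000 J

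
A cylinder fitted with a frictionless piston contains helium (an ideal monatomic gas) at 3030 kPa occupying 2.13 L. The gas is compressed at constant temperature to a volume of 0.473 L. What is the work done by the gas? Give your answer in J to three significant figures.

Isothermal: W = nRT ln(V₂/V₁) = P₁V₁ ln(V₂/V₁).
P₁V₁ = (3030 kPa)(2.13 L) = 6454 J.
W = 6454 × ln(0.473/2.13) = 6454 × -1.505
W_by_gas = -9712 J.

W ≈ -9710 J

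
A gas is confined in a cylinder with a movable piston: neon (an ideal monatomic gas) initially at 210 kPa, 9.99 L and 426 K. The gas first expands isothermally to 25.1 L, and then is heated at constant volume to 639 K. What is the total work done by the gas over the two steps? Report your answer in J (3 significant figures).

Step 1 (isothermal): W = P₁V₁ ln(V₂/V₁) = (2098) ln(25.1/9.99) = 1933 J.
Step 2 (isochoric): W = 0 (constant volume).
W_total = 1933 + 0 = 1933 J.

W_total ≈ 1930 J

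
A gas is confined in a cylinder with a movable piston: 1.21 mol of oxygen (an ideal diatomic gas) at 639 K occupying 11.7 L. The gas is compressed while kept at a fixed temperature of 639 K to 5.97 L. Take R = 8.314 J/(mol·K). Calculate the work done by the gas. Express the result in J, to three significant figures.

Isothermal: W = nRT ln(V₂/V₁).
W = (1.21)(8.314)(639) × ln(5.97/11.7)
  = 6428 × -0.6728
W_by_gas = -4325 J.

W ≈ -4330 J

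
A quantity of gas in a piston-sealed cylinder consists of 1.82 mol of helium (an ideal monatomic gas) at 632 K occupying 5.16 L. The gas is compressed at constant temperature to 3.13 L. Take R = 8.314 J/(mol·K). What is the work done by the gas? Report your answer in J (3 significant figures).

W ≈ -4780 J

Isothermal: W = nRT ln(V₂/V₁).
W = (1.82)(8.314)(632) × ln(3.13/5.16)
  = 9563 × -0.4999
W_by_gas = -4781 J.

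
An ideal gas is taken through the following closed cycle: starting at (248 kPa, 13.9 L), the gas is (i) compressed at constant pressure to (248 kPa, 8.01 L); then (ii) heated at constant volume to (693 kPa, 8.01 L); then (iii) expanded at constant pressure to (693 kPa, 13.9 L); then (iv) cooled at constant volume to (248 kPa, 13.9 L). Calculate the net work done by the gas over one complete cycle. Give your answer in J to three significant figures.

Constant-volume legs do no work.
W(i) = (248)(8.01 − 13.9) = -1461 J; W(iii) = (693)(13.9 − 8.01) = 4082 J.
W_net = -1461 + 4082 = 2621 J (the clockwise enclosed area).

W_net ≈ 2620 J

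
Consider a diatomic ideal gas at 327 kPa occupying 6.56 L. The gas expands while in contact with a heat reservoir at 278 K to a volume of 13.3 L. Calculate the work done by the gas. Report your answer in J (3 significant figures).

W ≈ 1520 J

Isothermal: W = nRT ln(V₂/V₁) = P₁V₁ ln(V₂/V₁).
P₁V₁ = (327 kPa)(6.56 L) = 2145 J.
W = 2145 × ln(13.3/6.56) = 2145 × 0.7068
W_by_gas = 1516 J.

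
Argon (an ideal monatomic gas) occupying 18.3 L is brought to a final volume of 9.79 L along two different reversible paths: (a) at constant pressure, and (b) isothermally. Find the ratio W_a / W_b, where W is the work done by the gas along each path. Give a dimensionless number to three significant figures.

W_a / W_b ≈ 0.743

Path (a) isobaric: W = P₁(V₂ − V₁) → W_a/(P₁V₁) = -0.465.
Path (b) isothermal: W = P₁V₁ ln(V₂/V₁) → W_b/(P₁V₁) = -0.6255.
W_a / W_b = -0.465 / -0.6255 = 0.7434.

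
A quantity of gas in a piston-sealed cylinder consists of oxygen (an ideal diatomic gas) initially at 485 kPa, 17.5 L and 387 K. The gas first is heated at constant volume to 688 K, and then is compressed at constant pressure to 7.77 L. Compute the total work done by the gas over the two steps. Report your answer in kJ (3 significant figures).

W_total ≈ -8.39 kJ

Step 1 (isochoric): W = 0 (constant volume).
After step 1: P = 862.2 kPa (V unchanged).
Step 2 (isobaric): W = PΔV = (862.2 kPa)(7.77 − 17.5 L) = -8389 J.
W_total = 0 − 8389 = -8389 J.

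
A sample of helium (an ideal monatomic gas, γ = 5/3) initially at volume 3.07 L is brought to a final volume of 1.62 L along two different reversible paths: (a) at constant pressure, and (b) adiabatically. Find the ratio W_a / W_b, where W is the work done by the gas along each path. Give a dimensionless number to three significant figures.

Path (a) isobaric: W = P₁(V₂ − V₁) → W_a/(P₁V₁) = -0.4723.
Path (b) adiabatic: W = P₁V₁(1 − (V₁/V₂)^(γ−1))/(γ−1) → W_b/(P₁V₁) = -0.7971.
W_a / W_b = -0.4723 / -0.7971 = 0.5926.

W_a / W_b ≈ 0.593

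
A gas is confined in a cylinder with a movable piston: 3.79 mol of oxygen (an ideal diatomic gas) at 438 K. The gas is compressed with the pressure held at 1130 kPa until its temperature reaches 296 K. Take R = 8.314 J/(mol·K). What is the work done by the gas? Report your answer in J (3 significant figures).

W ≈ -4470 J

Isobaric: W = P ΔV = nR ΔT.
W = (3.79)(8.314)(296 − 438) = -4474 J.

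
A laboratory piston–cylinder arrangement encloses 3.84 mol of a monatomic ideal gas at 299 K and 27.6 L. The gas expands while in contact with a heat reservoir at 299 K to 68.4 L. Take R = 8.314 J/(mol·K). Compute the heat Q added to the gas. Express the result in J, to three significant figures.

Q ≈ 8660 J

Isothermal ⇒ ΔU = 0, so Q = W = nRT ln(V₂/V₁).
Q = (3.84)(8.314)(299) ln(68.4/27.6) = 9546 × 0.9076 = 8663 J.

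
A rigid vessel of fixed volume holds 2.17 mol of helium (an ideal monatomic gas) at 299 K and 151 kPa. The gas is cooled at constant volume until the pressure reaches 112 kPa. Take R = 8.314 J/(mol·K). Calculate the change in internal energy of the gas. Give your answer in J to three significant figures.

ΔU ≈ -2090 J

Constant volume ⇒ W = 0, so Q = ΔU = nCᵥΔT with Cᵥ = 3R/2 = 12.47 J/(mol·K).
At constant V, T₂/T₁ = P₂/P₁ ⇒ ΔT = T₁(P₂/P₁ − 1) = 299·(112/151 − 1) = -77.23 K.
ΔU = (2.17)(12.47)(-77.23) = -2090 J.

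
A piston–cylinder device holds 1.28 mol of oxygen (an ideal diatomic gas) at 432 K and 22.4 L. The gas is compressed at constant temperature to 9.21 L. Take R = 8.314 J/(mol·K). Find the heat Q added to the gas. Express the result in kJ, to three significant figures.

Isothermal ⇒ ΔU = 0, so Q = W = nRT ln(V₂/V₁).
Q = (1.28)(8.314)(432) ln(9.21/22.4) = 4597 × -0.8888 = -4086 J.

Q ≈ -4.09 kJ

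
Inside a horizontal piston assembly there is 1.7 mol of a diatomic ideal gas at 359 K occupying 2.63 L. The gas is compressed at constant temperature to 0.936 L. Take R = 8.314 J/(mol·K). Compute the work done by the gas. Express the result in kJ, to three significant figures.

Isothermal: W = nRT ln(V₂/V₁).
W = (1.7)(8.314)(359) × ln(0.936/2.63)
  = 5074 × -1.033
W_by_gas = -5242 J.

W ≈ -5.24 kJ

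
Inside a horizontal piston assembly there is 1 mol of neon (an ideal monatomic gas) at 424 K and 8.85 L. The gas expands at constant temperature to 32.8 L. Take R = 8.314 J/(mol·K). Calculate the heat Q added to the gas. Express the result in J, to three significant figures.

Q ≈ 4620 J

Isothermal ⇒ ΔU = 0, so Q = W = nRT ln(V₂/V₁).
Q = (1)(8.314)(424) ln(32.8/8.85) = 3525 × 1.31 = 4618 J.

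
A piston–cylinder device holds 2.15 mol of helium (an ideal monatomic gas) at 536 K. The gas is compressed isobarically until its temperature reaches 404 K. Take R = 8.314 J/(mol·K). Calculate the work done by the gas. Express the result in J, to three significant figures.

Isobaric: W = P ΔV = nR ΔT.
W = (2.15)(8.314)(404 − 536) = -2360 J.

W ≈ -2360 J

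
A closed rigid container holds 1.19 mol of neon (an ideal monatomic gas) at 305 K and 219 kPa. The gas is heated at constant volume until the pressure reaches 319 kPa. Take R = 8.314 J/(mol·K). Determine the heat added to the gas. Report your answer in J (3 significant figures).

Constant volume ⇒ W = 0, so Q = ΔU = nCᵥΔT with Cᵥ = 3R/2 = 12.47 J/(mol·K).
At constant V, T₂/T₁ = P₂/P₁ ⇒ ΔT = T₁(P₂/P₁ − 1) = 305·(319/219 − 1) = 139.3 K.
ΔU = (1.19)(12.47)(139.3) = 2067 J.

Q ≈ 2070 J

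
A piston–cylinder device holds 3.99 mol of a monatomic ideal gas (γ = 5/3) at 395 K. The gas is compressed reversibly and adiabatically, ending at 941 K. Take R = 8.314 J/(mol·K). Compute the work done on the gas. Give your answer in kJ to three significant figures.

W ≈ 27.2 kJ

Adiabatic ⇒ Q = 0, so W_by = −ΔU = nCᵥ(T₁ − T₂).
Cᵥ = 3R/2 = 12.47 J/(mol·K).
W = (3.99)(12.47)(395 − 941) = -27169 J.
Work on gas = −W_by = 27169 J.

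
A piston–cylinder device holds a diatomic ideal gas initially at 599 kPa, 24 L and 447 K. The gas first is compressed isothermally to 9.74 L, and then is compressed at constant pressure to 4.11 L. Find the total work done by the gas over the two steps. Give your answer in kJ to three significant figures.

Step 1 (isothermal): W = P₁V₁ ln(V₂/V₁) = (14376) ln(9.74/24) = -12964 J.
After step 1: P = 1476 kPa, V = 9.74 L, T = 447 K.
Step 2 (isobaric): W = PΔV = (1476 kPa)(4.11 − 9.74 L) = -8310 J.
W_total = -12964 − 8310 = -21274 J.

W_total ≈ -21.3 kJ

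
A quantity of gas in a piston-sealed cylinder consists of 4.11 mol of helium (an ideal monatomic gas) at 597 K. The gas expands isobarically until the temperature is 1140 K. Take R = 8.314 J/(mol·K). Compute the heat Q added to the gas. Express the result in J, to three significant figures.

Q ≈ 46400 J

Isobaric: W = nRΔT = (4.11)(8.314)(543) = 18555 J.
ΔU = nCᵥΔT with Cᵥ = 3R/2: ΔU = (4.11)(12.47)(543) = 27832 J.
Q = ΔU + W = 27832 + 18555 = 46387 J.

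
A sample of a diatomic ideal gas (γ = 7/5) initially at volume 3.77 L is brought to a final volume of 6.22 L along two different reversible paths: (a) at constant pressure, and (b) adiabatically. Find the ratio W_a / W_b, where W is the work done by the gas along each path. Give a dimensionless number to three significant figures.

Path (a) isobaric: W = P₁(V₂ − V₁) → W_a/(P₁V₁) = 0.6499.
Path (b) adiabatic: W = P₁V₁(1 − (V₁/V₂)^(γ−1))/(γ−1) → W_b/(P₁V₁) = 0.4537.
W_a / W_b = 0.6499 / 0.4537 = 1.432.

W_a / W_b ≈ 1.43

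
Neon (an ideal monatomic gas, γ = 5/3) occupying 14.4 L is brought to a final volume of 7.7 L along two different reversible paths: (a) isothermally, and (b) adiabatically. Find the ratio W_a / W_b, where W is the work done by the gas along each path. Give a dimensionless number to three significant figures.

Path (a) isothermal: W = P₁V₁ ln(V₂/V₁) → W_a/(P₁V₁) = -0.626.
Path (b) adiabatic: W = P₁V₁(1 − (V₁/V₂)^(γ−1))/(γ−1) → W_b/(P₁V₁) = -0.7769.
W_a / W_b = -0.626 / -0.7769 = 0.8058.

W_a / W_b ≈ 0.806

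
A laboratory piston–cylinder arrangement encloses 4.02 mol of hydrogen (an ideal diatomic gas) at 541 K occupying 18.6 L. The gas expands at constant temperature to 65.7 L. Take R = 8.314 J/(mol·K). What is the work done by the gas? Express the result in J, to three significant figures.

Isothermal: W = nRT ln(V₂/V₁).
W = (4.02)(8.314)(541) × ln(65.7/18.6)
  = 18081 × 1.262
W_by_gas = 22818 J.

W ≈ 22800 J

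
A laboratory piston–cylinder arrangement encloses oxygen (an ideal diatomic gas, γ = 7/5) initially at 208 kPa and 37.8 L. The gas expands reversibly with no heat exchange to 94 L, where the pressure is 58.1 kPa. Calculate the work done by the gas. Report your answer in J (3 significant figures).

W ≈ 6000 J

Adiabatic: W = (P₁V₁ − P₂V₂)/(γ − 1) with γ = 7/5.
P₁V₁ = 7862 J, P₂V₂ = 5461 J.
W = (7862 − 5461) / 0.4 = 6002 J.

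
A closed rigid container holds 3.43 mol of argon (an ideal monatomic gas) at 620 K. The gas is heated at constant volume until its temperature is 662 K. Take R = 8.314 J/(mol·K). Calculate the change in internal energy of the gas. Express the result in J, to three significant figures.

ΔU ≈ 1800 J

Constant volume ⇒ W = 0, so Q = ΔU = nCᵥΔT with Cᵥ = 3R/2 = 12.47 J/(mol·K).
ΔU = (3.43)(12.47)(662 − 620) = 1797 J.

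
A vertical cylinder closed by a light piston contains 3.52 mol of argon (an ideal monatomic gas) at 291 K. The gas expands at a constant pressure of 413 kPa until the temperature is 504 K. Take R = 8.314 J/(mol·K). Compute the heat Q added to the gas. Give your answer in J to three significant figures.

Q ≈ 15600 J

Isobaric: W = nRΔT = (3.52)(8.314)(213) = 6234 J.
ΔU = nCᵥΔT with Cᵥ = 3R/2: ΔU = (3.52)(12.47)(213) = 9350 J.
Q = ΔU + W = 9350 + 6234 = 15584 J.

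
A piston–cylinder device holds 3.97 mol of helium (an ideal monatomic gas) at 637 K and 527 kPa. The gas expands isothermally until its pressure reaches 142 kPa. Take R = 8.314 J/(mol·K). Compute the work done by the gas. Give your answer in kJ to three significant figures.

W ≈ 27.6 kJ

Isothermal process: W = nRT ln(V₂/V₁) = nRT ln(P₁/P₂).
W = (3.97)(8.314)(637) × ln(527/142)
  = 21025 × ln(3.711) = 21025 × 1.311
W_by_gas = 27572 J.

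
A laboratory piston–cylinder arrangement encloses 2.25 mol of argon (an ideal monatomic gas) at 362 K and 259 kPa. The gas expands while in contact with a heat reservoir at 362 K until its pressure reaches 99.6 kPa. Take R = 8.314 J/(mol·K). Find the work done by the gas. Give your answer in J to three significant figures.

W ≈ 6470 J

Isothermal process: W = nRT ln(V₂/V₁) = nRT ln(P₁/P₂).
W = (2.25)(8.314)(362) × ln(259/99.6)
  = 6772 × ln(2.6) = 6772 × 0.9557
W_by_gas = 6472 J.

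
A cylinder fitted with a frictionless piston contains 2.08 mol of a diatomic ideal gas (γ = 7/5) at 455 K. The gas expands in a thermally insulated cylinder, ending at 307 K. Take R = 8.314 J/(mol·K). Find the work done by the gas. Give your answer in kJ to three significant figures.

W ≈ 6.40 kJ

Adiabatic ⇒ Q = 0, so W_by = −ΔU = nCᵥ(T₁ − T₂).
Cᵥ = 5R/2 = 20.79 J/(mol·K).
W = (2.08)(20.79)(455 − 307) = 6398 J.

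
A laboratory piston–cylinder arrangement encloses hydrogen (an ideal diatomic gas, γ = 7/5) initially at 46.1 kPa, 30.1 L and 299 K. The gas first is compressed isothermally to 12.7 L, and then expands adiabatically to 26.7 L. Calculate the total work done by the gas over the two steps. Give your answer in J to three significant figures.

Step 1 (isothermal): W = P₁V₁ ln(V₂/V₁) = (1388) ln(12.7/30.1) = -1197 J.
After step 1: P = 109.3 kPa, V = 12.7 L, T = 299 K.
Step 2 (adiabatic): W = (P₁V₁ − P₂V₂)/(γ−1) = (1388 − 1031)/0.4 = 892 J.
W_total = -1197 + 892 = -305.4 J.

W_total ≈ -305 J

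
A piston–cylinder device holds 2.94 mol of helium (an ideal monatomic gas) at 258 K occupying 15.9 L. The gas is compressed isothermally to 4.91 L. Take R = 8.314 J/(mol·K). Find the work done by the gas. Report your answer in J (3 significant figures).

Isothermal: W = nRT ln(V₂/V₁).
W = (2.94)(8.314)(258) × ln(4.91/15.9)
  = 6306 × -1.175
W_by_gas = -7410 J.

W ≈ -7410 J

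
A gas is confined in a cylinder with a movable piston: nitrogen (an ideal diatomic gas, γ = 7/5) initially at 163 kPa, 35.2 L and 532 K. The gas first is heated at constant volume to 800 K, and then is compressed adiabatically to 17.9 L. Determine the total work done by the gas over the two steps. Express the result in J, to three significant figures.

Step 1 (isochoric): W = 0 (constant volume).
After step 1: P = 245.1 kPa (V unchanged).
Step 2 (adiabatic): W = (P₁V₁ − P₂V₂)/(γ−1) = (8628 − 11308)/0.4 = -6700 J.
W_total = 0 − 6700 = -6700 J.

W_total ≈ -6700 J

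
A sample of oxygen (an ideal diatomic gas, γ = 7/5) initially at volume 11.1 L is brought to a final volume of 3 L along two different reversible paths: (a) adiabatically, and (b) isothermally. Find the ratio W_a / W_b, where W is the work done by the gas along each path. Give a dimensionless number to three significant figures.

W_a / W_b ≈ 1.31

Path (a) adiabatic: W = P₁V₁(1 − (V₁/V₂)^(γ−1))/(γ−1) → W_a/(P₁V₁) = -1.719.
Path (b) isothermal: W = P₁V₁ ln(V₂/V₁) → W_b/(P₁V₁) = -1.308.
W_a / W_b = -1.719 / -1.308 = 1.314.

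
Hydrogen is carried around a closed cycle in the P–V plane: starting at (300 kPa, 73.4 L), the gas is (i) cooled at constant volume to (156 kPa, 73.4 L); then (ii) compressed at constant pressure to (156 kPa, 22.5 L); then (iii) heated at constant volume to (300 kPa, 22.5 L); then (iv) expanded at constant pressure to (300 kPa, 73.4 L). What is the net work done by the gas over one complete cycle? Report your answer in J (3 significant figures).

Constant-volume legs do no work.
W(ii) = (156)(22.5 − 73.4) = -7940 J; W(iv) = (300)(73.4 − 22.5) = 15270 J.
W_net = -7940 + 15270 = 7330 J (the clockwise enclosed area).

W_net ≈ 7330 J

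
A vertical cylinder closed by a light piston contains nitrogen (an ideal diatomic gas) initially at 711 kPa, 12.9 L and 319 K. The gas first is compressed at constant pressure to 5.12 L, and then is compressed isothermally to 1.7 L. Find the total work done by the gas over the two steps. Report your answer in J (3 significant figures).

W_total ≈ -9550 J

Step 1 (isobaric): W = PΔV = (711 kPa)(5.12 − 12.9 L) = -5532 J.
After step 1: P = 711 kPa, V = 5.12 L, T = 126.6 K.
Step 2 (isothermal): W = P₁V₁ ln(V₂/V₁) = (3640) ln(1.7/5.12) = -4014 J.
W_total = -5532 − 4014 = -9545 J.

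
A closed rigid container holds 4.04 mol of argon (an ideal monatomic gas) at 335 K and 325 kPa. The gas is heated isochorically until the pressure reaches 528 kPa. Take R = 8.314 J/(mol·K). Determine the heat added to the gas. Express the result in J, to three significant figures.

Q ≈ 10500 J

Constant volume ⇒ W = 0, so Q = ΔU = nCᵥΔT with Cᵥ = 3R/2 = 12.47 J/(mol·K).
At constant V, T₂/T₁ = P₂/P₁ ⇒ ΔT = T₁(P₂/P₁ − 1) = 335·(528/325 − 1) = 209.2 K.
ΔU = (4.04)(12.47)(209.2) = 10542 J.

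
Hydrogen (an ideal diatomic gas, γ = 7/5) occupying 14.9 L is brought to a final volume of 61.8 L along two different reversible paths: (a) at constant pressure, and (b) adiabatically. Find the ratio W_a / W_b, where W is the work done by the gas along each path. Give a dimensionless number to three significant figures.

Path (a) isobaric: W = P₁(V₂ − V₁) → W_a/(P₁V₁) = 3.148.
Path (b) adiabatic: W = P₁V₁(1 − (V₁/V₂)^(γ−1))/(γ−1) → W_b/(P₁V₁) = 1.085.
W_a / W_b = 3.148 / 1.085 = 2.902.

W_a / W_b ≈ 2.90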